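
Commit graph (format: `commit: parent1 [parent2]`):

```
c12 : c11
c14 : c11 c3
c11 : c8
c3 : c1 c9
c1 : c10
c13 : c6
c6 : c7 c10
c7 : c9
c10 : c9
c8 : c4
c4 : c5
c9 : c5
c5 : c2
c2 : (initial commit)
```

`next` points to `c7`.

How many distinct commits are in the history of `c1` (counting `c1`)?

5

Walking parent pointers from c1: reachable set = {c1, c10, c2, c5, c9}.
That is 5 commits.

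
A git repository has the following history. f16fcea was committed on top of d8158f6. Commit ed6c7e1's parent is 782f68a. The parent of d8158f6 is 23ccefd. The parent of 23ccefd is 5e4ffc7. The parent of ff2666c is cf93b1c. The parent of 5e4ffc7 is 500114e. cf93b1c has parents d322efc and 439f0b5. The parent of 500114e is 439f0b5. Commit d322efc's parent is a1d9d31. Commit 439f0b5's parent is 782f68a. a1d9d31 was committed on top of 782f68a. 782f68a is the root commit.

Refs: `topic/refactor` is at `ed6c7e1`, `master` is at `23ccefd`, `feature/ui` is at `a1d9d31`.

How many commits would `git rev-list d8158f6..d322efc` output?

2

Reachable from d322efc: {782f68a, a1d9d31, d322efc}.
Reachable from d8158f6: {23ccefd, 439f0b5, 500114e, 5e4ffc7, 782f68a, d8158f6}.
In d322efc's history but not d8158f6's: {a1d9d31, d322efc} — 2 commits.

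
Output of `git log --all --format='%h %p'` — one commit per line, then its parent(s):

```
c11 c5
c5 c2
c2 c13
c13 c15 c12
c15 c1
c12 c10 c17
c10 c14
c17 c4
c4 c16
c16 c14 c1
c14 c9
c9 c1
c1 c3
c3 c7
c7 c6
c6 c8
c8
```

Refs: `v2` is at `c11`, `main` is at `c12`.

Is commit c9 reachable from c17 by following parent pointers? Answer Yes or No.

Ancestors of c17 (commits reachable by following parents): {c1, c14, c16, c17, c3, c4, c6, c7, c8, c9}.
c9 is in that set, so it is an ancestor of c17.

Yes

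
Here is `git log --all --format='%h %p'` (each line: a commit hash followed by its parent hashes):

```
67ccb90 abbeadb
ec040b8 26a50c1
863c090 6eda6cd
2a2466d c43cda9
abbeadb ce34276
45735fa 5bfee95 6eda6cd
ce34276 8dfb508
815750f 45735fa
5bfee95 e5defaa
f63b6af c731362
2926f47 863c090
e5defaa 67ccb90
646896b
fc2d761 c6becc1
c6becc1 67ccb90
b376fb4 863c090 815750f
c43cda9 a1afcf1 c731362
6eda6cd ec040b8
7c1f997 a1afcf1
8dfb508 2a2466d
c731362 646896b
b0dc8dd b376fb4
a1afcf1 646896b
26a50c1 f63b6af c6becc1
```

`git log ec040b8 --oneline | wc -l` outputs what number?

13

Walking parent pointers from ec040b8: reachable set = {26a50c1, 2a2466d, 646896b, 67ccb90, 8dfb508, a1afcf1, abbeadb, c43cda9, c6becc1, c731362, ce34276, ec040b8, f63b6af}.
That is 13 commits.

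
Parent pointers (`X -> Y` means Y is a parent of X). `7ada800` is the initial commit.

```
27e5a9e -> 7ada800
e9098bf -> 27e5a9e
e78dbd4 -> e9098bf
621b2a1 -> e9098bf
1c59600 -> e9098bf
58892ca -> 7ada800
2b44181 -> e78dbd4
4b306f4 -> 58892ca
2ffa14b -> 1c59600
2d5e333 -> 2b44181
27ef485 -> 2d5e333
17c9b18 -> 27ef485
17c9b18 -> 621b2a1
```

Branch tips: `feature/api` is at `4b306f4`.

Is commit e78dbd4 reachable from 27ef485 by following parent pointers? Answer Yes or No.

Yes

Ancestors of 27ef485 (commits reachable by following parents): {27e5a9e, 27ef485, 2b44181, 2d5e333, 7ada800, e78dbd4, e9098bf}.
e78dbd4 is in that set, so it is an ancestor of 27ef485.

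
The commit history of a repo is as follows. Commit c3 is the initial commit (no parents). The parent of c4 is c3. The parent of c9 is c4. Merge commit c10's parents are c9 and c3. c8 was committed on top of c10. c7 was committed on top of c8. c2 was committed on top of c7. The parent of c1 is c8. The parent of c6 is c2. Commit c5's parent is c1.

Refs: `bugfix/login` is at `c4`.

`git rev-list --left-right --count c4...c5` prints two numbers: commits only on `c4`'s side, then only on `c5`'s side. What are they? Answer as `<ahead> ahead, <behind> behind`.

Reachable from c4: {c3, c4}.
Reachable from c5: {c1, c10, c3, c4, c5, c8, c9}.
Only in c4's history (ahead): {} — 0.
Only in c5's history (behind): {c1, c10, c5, c8, c9} — 5.

0 ahead, 5 behind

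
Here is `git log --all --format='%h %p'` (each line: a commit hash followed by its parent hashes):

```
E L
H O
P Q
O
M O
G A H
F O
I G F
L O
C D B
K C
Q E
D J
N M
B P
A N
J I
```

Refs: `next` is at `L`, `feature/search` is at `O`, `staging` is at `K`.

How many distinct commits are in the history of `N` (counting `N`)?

Walking parent pointers from N: reachable set = {M, N, O}.
That is 3 commits.

3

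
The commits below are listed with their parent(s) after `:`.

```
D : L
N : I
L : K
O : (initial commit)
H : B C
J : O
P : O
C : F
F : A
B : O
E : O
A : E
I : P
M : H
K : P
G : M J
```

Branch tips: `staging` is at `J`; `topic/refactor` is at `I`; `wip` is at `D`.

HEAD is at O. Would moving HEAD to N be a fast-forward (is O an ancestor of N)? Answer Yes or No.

Yes

A fast-forward from O to N is possible iff O is an ancestor of N.
Ancestors of N: {I, N, O, P}.
O is among them, so fast-forward is possible.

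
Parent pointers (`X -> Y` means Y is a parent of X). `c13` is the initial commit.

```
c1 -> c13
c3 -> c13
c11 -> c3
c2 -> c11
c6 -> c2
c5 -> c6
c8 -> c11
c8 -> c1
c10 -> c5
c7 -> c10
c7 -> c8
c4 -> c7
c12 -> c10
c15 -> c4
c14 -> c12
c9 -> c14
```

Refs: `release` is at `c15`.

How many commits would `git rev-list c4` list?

Walking parent pointers from c4: reachable set = {c1, c10, c11, c13, c2, c3, c4, c5, c6, c7, c8}.
That is 11 commits.

11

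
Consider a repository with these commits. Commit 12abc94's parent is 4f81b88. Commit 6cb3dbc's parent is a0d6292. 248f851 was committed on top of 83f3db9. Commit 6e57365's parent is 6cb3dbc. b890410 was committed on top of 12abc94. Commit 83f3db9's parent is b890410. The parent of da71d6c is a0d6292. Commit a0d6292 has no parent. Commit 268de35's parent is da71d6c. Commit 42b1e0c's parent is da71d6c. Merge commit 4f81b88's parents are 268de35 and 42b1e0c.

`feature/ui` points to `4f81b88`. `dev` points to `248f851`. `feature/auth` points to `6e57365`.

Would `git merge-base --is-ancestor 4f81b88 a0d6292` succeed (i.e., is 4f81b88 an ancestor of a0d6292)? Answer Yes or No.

Ancestors of a0d6292: {a0d6292}.
4f81b88 is not in that set, so it is not an ancestor of a0d6292.

No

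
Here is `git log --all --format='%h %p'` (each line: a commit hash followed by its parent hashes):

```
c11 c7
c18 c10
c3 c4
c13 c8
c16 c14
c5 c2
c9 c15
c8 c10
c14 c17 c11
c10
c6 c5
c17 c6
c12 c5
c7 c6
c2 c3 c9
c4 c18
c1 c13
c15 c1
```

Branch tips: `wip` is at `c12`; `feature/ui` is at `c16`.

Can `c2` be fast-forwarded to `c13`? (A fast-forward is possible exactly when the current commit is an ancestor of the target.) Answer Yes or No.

A fast-forward from c2 to c13 is possible iff c2 is an ancestor of c13.
Ancestors of c13: {c10, c13, c8}.
c2 is not among them, so fast-forward is not possible.

No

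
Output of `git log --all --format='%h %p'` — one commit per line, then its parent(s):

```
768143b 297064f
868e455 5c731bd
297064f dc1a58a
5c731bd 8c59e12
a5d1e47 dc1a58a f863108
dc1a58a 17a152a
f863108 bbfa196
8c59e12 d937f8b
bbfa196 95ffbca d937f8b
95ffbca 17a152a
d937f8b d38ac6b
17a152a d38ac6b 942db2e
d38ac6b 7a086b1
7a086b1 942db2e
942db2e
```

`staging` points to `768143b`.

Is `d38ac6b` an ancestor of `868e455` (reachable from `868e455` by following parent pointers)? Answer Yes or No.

Yes

Ancestors of 868e455 (commits reachable by following parents): {5c731bd, 7a086b1, 868e455, 8c59e12, 942db2e, d38ac6b, d937f8b}.
d38ac6b is in that set, so it is an ancestor of 868e455.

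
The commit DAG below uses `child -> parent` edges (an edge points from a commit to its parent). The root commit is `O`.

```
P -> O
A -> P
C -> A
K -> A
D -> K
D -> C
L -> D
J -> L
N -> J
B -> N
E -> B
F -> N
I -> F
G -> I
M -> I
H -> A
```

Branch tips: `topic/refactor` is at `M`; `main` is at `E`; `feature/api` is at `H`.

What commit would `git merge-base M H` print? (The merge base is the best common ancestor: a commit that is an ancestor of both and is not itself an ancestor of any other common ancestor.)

A

Ancestors of M: {A, C, D, F, I, J, K, L, M, N, O, P}.
Ancestors of H: {A, H, O, P}.
Common ancestors: {A, O, P}.
Among these, A is not an ancestor of any other common ancestor — it is the merge base.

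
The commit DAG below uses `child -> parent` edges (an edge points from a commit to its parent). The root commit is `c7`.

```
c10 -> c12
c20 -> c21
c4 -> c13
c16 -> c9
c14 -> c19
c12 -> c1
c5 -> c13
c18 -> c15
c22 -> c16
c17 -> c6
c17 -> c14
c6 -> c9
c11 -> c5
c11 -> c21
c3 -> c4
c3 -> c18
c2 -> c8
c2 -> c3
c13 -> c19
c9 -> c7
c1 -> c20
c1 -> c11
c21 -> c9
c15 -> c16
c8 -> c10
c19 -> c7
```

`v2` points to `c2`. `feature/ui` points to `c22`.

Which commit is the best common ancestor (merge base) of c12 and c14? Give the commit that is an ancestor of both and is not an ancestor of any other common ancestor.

Ancestors of c12: {c1, c11, c12, c13, c19, c20, c21, c5, c7, c9}.
Ancestors of c14: {c14, c19, c7}.
Common ancestors: {c19, c7}.
Among these, c19 is not an ancestor of any other common ancestor — it is the merge base.

c19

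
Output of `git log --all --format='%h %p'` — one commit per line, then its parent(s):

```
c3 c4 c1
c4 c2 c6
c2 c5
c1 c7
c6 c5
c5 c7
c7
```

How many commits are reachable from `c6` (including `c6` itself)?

3

Walking parent pointers from c6: reachable set = {c5, c6, c7}.
That is 3 commits.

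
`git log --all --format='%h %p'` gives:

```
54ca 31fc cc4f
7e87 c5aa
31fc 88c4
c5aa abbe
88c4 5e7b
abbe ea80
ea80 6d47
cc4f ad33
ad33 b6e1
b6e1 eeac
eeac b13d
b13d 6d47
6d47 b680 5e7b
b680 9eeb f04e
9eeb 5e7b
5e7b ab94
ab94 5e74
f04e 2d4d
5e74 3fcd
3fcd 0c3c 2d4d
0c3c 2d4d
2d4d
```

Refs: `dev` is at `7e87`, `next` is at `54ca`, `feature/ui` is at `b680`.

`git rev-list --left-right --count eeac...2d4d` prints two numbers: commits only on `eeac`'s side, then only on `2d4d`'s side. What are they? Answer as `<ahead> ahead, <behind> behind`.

Reachable from eeac: {0c3c, 2d4d, 3fcd, 5e74, 5e7b, 6d47, 9eeb, ab94, b13d, b680, eeac, f04e}.
Reachable from 2d4d: {2d4d}.
Only in eeac's history (ahead): {0c3c, 3fcd, 5e74, 5e7b, 6d47, 9eeb, ab94, b13d, b680, eeac, f04e} — 11.
Only in 2d4d's history (behind): {} — 0.

11 ahead, 0 behind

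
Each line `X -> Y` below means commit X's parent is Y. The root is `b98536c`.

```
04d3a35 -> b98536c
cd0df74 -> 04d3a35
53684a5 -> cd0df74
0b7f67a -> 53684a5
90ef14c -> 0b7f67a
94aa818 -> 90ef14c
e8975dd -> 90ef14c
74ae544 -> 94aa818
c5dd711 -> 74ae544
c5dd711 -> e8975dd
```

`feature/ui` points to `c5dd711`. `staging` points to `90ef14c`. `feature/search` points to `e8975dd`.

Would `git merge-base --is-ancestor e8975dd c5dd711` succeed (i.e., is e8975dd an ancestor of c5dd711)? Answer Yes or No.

Ancestors of c5dd711 (commits reachable by following parents): {04d3a35, 0b7f67a, 53684a5, 74ae544, 90ef14c, 94aa818, b98536c, c5dd711, cd0df74, e8975dd}.
e8975dd is in that set, so it is an ancestor of c5dd711.

Yes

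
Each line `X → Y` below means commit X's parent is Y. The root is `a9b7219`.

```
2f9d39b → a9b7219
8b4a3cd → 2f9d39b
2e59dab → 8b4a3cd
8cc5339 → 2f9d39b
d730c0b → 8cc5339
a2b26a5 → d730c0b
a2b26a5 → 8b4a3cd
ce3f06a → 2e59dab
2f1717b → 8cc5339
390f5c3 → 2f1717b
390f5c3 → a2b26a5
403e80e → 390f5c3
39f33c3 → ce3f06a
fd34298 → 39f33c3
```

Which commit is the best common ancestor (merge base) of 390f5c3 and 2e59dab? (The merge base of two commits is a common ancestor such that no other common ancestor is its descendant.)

8b4a3cd

Ancestors of 390f5c3: {2f1717b, 2f9d39b, 390f5c3, 8b4a3cd, 8cc5339, a2b26a5, a9b7219, d730c0b}.
Ancestors of 2e59dab: {2e59dab, 2f9d39b, 8b4a3cd, a9b7219}.
Common ancestors: {2f9d39b, 8b4a3cd, a9b7219}.
Among these, 8b4a3cd is not an ancestor of any other common ancestor — it is the merge base.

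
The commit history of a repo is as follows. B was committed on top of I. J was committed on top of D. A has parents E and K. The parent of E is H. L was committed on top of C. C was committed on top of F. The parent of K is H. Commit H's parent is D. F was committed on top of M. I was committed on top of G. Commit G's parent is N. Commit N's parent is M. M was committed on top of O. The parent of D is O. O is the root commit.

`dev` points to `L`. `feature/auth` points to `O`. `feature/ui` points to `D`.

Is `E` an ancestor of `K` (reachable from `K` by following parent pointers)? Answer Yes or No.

No

Ancestors of K: {D, H, K, O}.
E is not in that set, so it is not an ancestor of K.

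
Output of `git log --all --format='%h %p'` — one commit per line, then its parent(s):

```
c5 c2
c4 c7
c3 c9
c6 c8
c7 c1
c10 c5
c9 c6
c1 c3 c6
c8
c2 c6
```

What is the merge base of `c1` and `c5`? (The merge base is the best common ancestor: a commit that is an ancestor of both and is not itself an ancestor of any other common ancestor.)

c6

Ancestors of c1: {c1, c3, c6, c8, c9}.
Ancestors of c5: {c2, c5, c6, c8}.
Common ancestors: {c6, c8}.
Among these, c6 is not an ancestor of any other common ancestor — it is the merge base.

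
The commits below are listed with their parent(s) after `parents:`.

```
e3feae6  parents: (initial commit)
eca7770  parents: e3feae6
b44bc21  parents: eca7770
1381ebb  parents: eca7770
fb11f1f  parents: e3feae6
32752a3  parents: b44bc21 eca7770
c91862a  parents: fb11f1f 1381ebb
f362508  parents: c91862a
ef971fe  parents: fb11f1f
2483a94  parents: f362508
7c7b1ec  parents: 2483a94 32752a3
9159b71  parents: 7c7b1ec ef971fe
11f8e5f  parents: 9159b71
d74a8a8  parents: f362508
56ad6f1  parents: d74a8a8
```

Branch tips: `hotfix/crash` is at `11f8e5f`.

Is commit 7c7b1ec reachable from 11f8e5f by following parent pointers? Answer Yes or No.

Ancestors of 11f8e5f (commits reachable by following parents): {11f8e5f, 1381ebb, 2483a94, 32752a3, 7c7b1ec, 9159b71, b44bc21, c91862a, e3feae6, eca7770, ef971fe, f362508, fb11f1f}.
7c7b1ec is in that set, so it is an ancestor of 11f8e5f.

Yes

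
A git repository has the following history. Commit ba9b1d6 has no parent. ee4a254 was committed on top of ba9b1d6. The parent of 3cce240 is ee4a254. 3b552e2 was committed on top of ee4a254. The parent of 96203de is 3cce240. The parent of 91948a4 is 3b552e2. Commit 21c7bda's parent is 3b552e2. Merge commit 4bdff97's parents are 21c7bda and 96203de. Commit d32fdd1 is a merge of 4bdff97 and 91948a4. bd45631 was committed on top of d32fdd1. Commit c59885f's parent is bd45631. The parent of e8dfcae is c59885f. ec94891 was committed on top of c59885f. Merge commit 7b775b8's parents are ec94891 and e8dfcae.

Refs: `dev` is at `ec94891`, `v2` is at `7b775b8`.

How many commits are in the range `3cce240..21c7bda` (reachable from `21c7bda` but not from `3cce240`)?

2

Reachable from 21c7bda: {21c7bda, 3b552e2, ba9b1d6, ee4a254}.
Reachable from 3cce240: {3cce240, ba9b1d6, ee4a254}.
In 21c7bda's history but not 3cce240's: {21c7bda, 3b552e2} — 2 commits.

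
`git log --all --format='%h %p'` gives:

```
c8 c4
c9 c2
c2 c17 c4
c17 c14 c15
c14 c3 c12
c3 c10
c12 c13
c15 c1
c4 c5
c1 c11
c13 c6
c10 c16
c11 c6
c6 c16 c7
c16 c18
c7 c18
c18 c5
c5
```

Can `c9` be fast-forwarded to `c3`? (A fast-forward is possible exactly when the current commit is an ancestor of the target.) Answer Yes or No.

A fast-forward from c9 to c3 is possible iff c9 is an ancestor of c3.
Ancestors of c3: {c10, c16, c18, c3, c5}.
c9 is not among them, so fast-forward is not possible.

No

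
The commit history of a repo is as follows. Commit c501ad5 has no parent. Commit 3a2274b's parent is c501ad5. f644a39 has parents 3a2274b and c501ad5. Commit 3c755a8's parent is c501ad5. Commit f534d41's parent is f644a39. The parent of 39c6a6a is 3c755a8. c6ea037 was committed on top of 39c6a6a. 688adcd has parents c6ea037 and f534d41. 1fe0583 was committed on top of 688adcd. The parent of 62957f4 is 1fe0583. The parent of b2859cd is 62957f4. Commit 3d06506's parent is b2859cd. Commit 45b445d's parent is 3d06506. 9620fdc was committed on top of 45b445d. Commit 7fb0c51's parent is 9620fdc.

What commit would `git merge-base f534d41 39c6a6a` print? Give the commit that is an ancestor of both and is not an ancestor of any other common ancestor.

c501ad5

Ancestors of f534d41: {3a2274b, c501ad5, f534d41, f644a39}.
Ancestors of 39c6a6a: {39c6a6a, 3c755a8, c501ad5}.
Common ancestors: {c501ad5}.
The only common ancestor is c501ad5, so it is the merge base.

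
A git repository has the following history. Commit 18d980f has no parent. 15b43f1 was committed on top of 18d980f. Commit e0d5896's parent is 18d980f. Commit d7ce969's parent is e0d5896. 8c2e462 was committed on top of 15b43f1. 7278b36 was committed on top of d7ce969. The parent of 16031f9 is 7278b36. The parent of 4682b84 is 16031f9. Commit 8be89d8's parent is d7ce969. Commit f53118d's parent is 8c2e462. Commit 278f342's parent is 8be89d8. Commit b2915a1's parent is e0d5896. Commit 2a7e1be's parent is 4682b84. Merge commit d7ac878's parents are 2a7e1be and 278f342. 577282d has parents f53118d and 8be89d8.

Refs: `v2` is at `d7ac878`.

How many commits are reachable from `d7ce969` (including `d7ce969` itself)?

Walking parent pointers from d7ce969: reachable set = {18d980f, d7ce969, e0d5896}.
That is 3 commits.

3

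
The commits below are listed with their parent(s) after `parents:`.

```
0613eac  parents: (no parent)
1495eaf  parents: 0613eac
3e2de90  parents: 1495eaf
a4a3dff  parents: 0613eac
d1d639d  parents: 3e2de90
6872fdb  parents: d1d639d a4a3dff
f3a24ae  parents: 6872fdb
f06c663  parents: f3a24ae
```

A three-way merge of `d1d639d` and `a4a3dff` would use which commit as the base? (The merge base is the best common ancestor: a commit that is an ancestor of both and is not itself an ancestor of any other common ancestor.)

0613eac

Ancestors of d1d639d: {0613eac, 1495eaf, 3e2de90, d1d639d}.
Ancestors of a4a3dff: {0613eac, a4a3dff}.
Common ancestors: {0613eac}.
The only common ancestor is 0613eac, so it is the merge base.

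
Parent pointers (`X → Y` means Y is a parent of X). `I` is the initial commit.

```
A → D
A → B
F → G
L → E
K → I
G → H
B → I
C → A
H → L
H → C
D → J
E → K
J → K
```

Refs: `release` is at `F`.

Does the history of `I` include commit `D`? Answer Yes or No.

Ancestors of I: {I}.
D is not in that set, so it is not an ancestor of I.

No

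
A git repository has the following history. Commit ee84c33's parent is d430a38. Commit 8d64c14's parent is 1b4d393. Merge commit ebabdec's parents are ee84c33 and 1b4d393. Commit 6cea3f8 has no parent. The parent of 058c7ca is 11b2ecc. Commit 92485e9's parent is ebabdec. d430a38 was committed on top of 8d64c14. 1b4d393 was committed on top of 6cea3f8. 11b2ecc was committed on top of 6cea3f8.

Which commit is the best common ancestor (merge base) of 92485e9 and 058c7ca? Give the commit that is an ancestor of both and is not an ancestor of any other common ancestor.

Ancestors of 92485e9: {1b4d393, 6cea3f8, 8d64c14, 92485e9, d430a38, ebabdec, ee84c33}.
Ancestors of 058c7ca: {058c7ca, 11b2ecc, 6cea3f8}.
Common ancestors: {6cea3f8}.
The only common ancestor is 6cea3f8, so it is the merge base.

6cea3f8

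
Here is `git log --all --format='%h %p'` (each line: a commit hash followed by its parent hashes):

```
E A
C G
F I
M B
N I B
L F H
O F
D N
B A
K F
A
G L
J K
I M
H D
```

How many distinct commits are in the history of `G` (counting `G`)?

10

Walking parent pointers from G: reachable set = {A, B, D, F, G, H, I, L, M, N}.
That is 10 commits.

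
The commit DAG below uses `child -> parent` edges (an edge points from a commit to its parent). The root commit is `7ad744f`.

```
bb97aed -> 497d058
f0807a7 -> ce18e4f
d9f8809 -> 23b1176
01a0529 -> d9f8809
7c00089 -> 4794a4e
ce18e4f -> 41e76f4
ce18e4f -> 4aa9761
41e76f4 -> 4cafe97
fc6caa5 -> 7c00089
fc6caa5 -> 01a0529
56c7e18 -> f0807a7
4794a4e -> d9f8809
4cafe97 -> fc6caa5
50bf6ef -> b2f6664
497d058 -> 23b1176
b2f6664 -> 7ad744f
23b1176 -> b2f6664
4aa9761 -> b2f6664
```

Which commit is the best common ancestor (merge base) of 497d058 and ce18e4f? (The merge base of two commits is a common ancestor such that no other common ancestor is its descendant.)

Ancestors of 497d058: {23b1176, 497d058, 7ad744f, b2f6664}.
Ancestors of ce18e4f: {01a0529, 23b1176, 41e76f4, 4794a4e, 4aa9761, 4cafe97, 7ad744f, 7c00089, b2f6664, ce18e4f, d9f8809, fc6caa5}.
Common ancestors: {23b1176, 7ad744f, b2f6664}.
Among these, 23b1176 is not an ancestor of any other common ancestor — it is the merge base.

23b1176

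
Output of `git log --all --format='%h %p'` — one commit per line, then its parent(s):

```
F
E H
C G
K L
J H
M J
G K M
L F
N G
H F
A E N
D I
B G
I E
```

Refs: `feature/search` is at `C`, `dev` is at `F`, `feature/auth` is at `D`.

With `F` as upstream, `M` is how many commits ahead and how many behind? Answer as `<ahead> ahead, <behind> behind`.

Reachable from M: {F, H, J, M}.
Reachable from F: {F}.
Only in M's history (ahead): {H, J, M} — 3.
Only in F's history (behind): {} — 0.

3 ahead, 0 behind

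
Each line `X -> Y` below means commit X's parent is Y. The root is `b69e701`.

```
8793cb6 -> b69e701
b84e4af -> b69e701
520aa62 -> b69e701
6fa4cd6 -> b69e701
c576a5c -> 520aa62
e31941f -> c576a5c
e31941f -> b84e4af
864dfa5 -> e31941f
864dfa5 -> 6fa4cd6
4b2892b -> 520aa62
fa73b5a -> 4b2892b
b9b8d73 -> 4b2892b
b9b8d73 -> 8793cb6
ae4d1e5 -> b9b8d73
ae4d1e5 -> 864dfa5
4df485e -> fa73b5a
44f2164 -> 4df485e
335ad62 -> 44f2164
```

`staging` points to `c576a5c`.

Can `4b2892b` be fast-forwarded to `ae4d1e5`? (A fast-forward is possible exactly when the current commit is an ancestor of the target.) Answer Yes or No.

Yes

A fast-forward from 4b2892b to ae4d1e5 is possible iff 4b2892b is an ancestor of ae4d1e5.
Ancestors of ae4d1e5: {4b2892b, 520aa62, 6fa4cd6, 864dfa5, 8793cb6, ae4d1e5, b69e701, b84e4af, b9b8d73, c576a5c, e31941f}.
4b2892b is among them, so fast-forward is possible.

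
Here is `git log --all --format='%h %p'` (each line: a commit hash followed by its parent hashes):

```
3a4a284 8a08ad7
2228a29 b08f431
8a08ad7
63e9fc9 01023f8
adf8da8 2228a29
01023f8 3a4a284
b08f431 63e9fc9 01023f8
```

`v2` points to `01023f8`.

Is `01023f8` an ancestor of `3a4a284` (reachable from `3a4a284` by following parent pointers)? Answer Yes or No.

No

Ancestors of 3a4a284: {3a4a284, 8a08ad7}.
01023f8 is not in that set, so it is not an ancestor of 3a4a284.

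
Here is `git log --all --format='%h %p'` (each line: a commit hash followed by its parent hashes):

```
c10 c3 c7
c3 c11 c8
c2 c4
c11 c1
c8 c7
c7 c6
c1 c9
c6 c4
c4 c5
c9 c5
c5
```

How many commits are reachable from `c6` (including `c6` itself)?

3

Walking parent pointers from c6: reachable set = {c4, c5, c6}.
That is 3 commits.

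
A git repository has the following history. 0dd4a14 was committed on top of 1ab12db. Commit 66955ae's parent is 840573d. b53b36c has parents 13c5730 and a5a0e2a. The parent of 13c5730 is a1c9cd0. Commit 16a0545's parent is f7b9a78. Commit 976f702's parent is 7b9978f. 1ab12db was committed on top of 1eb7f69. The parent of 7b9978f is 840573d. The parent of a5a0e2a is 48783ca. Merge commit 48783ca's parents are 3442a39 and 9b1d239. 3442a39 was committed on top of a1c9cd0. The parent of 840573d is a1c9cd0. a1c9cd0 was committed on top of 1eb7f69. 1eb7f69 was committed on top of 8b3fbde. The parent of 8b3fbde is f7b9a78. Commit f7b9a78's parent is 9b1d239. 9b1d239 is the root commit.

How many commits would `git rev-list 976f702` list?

Walking parent pointers from 976f702: reachable set = {1eb7f69, 7b9978f, 840573d, 8b3fbde, 976f702, 9b1d239, a1c9cd0, f7b9a78}.
That is 8 commits.

8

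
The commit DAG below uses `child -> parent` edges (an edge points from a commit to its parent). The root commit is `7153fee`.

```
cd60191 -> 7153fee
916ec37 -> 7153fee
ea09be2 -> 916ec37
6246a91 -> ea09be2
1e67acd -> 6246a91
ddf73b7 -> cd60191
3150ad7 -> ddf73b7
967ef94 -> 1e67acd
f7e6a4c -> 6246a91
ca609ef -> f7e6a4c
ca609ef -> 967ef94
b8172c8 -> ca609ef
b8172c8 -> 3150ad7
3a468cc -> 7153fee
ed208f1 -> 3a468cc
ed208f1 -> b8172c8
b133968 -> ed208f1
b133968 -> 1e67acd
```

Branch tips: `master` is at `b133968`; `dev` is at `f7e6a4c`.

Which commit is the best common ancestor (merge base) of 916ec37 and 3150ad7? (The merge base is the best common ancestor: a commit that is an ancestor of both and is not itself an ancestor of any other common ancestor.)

7153fee

Ancestors of 916ec37: {7153fee, 916ec37}.
Ancestors of 3150ad7: {3150ad7, 7153fee, cd60191, ddf73b7}.
Common ancestors: {7153fee}.
The only common ancestor is 7153fee, so it is the merge base.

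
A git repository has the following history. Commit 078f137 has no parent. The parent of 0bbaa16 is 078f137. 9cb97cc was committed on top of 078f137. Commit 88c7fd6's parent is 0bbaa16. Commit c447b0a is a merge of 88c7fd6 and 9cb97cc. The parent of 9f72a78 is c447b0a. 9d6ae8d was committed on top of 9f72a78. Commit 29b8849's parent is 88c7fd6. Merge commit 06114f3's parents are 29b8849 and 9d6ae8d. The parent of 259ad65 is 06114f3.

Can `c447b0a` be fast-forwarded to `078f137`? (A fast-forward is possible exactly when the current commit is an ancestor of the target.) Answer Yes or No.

A fast-forward from c447b0a to 078f137 is possible iff c447b0a is an ancestor of 078f137.
Ancestors of 078f137: {078f137}.
c447b0a is not among them, so fast-forward is not possible.

No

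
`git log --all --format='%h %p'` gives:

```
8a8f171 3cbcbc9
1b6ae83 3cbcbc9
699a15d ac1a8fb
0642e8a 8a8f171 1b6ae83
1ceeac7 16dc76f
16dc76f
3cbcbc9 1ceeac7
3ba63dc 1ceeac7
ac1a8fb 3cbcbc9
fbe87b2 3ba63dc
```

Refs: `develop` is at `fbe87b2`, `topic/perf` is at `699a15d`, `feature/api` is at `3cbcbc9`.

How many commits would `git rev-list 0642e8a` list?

6

Walking parent pointers from 0642e8a: reachable set = {0642e8a, 16dc76f, 1b6ae83, 1ceeac7, 3cbcbc9, 8a8f171}.
That is 6 commits.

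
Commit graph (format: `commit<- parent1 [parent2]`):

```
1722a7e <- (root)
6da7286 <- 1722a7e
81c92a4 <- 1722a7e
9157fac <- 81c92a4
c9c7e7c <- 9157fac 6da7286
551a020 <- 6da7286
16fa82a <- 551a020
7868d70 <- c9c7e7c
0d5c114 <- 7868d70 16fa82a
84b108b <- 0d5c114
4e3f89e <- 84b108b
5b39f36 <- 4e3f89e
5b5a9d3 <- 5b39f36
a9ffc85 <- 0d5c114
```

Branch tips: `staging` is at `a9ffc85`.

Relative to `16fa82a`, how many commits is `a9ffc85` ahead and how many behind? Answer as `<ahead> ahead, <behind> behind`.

6 ahead, 0 behind

Reachable from a9ffc85: {0d5c114, 16fa82a, 1722a7e, 551a020, 6da7286, 7868d70, 81c92a4, 9157fac, a9ffc85, c9c7e7c}.
Reachable from 16fa82a: {16fa82a, 1722a7e, 551a020, 6da7286}.
Only in a9ffc85's history (ahead): {0d5c114, 7868d70, 81c92a4, 9157fac, a9ffc85, c9c7e7c} — 6.
Only in 16fa82a's history (behind): {} — 0.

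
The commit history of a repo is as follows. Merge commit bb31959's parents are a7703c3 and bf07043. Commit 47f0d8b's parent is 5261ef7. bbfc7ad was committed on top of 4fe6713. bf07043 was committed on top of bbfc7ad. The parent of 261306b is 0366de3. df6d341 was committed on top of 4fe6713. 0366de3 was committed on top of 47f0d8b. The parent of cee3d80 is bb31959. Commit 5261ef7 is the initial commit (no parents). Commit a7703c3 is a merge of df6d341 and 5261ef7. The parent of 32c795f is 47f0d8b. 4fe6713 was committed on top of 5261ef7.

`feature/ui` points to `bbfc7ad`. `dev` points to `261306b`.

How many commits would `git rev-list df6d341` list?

Walking parent pointers from df6d341: reachable set = {4fe6713, 5261ef7, df6d341}.
That is 3 commits.

3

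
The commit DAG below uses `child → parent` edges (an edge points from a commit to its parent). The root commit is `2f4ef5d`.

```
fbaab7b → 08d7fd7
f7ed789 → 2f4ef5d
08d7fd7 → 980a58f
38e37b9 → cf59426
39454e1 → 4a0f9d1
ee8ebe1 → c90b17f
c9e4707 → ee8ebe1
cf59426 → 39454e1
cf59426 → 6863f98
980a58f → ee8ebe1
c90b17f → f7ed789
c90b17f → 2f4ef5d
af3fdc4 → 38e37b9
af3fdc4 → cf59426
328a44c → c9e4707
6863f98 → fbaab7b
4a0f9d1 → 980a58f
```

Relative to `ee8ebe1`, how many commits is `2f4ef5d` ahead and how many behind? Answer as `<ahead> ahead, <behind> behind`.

Reachable from 2f4ef5d: {2f4ef5d}.
Reachable from ee8ebe1: {2f4ef5d, c90b17f, ee8ebe1, f7ed789}.
Only in 2f4ef5d's history (ahead): {} — 0.
Only in ee8ebe1's history (behind): {c90b17f, ee8ebe1, f7ed789} — 3.

0 ahead, 3 behind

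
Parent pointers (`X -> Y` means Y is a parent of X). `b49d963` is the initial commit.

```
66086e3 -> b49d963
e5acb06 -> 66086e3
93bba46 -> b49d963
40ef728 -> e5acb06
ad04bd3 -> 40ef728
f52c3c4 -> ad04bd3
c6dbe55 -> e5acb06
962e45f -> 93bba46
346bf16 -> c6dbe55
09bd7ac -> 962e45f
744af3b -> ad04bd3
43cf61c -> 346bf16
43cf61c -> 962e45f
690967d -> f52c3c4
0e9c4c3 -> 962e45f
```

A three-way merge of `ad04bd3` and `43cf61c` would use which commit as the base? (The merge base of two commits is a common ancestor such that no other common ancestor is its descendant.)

e5acb06

Ancestors of ad04bd3: {40ef728, 66086e3, ad04bd3, b49d963, e5acb06}.
Ancestors of 43cf61c: {346bf16, 43cf61c, 66086e3, 93bba46, 962e45f, b49d963, c6dbe55, e5acb06}.
Common ancestors: {66086e3, b49d963, e5acb06}.
Among these, e5acb06 is not an ancestor of any other common ancestor — it is the merge base.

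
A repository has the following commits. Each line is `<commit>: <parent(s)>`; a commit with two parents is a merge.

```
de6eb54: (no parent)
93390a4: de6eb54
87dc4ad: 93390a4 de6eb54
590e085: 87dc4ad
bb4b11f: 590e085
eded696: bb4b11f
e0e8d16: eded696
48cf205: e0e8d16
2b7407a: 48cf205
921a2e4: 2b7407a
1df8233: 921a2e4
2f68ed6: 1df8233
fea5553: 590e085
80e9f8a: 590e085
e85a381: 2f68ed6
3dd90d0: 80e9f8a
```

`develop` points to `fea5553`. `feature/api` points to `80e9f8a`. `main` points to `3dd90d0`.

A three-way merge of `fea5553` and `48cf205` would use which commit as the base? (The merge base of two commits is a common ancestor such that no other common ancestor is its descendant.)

Ancestors of fea5553: {590e085, 87dc4ad, 93390a4, de6eb54, fea5553}.
Ancestors of 48cf205: {48cf205, 590e085, 87dc4ad, 93390a4, bb4b11f, de6eb54, e0e8d16, eded696}.
Common ancestors: {590e085, 87dc4ad, 93390a4, de6eb54}.
Among these, 590e085 is not an ancestor of any other common ancestor — it is the merge base.

590e085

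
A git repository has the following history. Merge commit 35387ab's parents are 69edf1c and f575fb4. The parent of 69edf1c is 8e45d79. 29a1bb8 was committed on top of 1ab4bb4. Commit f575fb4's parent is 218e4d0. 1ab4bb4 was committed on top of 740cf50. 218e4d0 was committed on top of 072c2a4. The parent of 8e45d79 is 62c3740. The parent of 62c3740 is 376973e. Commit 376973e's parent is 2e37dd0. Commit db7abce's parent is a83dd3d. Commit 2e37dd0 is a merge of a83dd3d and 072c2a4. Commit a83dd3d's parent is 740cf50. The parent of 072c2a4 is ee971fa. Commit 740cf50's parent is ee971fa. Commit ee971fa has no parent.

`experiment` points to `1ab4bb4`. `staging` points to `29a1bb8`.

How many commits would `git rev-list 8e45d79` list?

8

Walking parent pointers from 8e45d79: reachable set = {072c2a4, 2e37dd0, 376973e, 62c3740, 740cf50, 8e45d79, a83dd3d, ee971fa}.
That is 8 commits.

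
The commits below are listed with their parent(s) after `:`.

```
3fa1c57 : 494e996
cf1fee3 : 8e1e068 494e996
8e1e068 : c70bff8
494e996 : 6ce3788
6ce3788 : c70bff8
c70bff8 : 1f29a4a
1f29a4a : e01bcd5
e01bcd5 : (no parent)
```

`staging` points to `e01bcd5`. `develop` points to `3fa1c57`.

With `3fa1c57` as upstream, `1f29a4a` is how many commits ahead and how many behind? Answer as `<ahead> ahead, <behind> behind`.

0 ahead, 4 behind

Reachable from 1f29a4a: {1f29a4a, e01bcd5}.
Reachable from 3fa1c57: {1f29a4a, 3fa1c57, 494e996, 6ce3788, c70bff8, e01bcd5}.
Only in 1f29a4a's history (ahead): {} — 0.
Only in 3fa1c57's history (behind): {3fa1c57, 494e996, 6ce3788, c70bff8} — 4.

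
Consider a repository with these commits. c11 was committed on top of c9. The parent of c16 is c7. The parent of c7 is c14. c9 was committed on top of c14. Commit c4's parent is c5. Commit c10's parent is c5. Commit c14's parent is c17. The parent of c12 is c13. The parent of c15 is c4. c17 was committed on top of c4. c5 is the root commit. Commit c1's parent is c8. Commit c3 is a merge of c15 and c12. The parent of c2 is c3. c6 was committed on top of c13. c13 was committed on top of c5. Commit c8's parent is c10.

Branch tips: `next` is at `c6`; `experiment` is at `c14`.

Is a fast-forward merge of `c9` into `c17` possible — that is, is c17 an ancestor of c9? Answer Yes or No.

Yes

A fast-forward from c17 to c9 is possible iff c17 is an ancestor of c9.
Ancestors of c9: {c14, c17, c4, c5, c9}.
c17 is among them, so fast-forward is possible.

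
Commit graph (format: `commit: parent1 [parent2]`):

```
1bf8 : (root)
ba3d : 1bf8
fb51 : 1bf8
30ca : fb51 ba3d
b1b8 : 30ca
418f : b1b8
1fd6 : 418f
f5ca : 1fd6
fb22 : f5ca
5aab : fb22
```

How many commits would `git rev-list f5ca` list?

8

Walking parent pointers from f5ca: reachable set = {1bf8, 1fd6, 30ca, 418f, b1b8, ba3d, f5ca, fb51}.
That is 8 commits.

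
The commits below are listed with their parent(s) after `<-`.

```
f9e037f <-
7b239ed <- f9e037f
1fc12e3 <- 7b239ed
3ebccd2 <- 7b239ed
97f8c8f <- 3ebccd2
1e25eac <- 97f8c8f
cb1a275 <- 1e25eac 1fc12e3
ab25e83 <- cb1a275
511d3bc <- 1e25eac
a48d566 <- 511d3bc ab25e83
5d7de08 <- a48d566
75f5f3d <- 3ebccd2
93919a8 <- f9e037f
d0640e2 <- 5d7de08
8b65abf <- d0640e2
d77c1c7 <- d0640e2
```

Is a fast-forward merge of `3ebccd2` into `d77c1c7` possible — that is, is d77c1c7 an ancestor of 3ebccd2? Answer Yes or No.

No

A fast-forward from d77c1c7 to 3ebccd2 is possible iff d77c1c7 is an ancestor of 3ebccd2.
Ancestors of 3ebccd2: {3ebccd2, 7b239ed, f9e037f}.
d77c1c7 is not among them, so fast-forward is not possible.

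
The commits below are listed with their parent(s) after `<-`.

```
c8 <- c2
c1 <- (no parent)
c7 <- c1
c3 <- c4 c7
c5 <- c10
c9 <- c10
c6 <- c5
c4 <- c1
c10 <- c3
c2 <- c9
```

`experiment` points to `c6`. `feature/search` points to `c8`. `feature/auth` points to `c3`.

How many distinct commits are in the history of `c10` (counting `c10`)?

Walking parent pointers from c10: reachable set = {c1, c10, c3, c4, c7}.
That is 5 commits.

5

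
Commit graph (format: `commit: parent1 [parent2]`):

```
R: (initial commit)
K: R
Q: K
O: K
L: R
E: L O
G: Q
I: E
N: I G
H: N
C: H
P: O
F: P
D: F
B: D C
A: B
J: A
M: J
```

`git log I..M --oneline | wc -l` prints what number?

12

Reachable from M: {A, B, C, D, E, F, G, H, I, J, K, L, M, N, O, P, Q, R}.
Reachable from I: {E, I, K, L, O, R}.
In M's history but not I's: {A, B, C, D, F, G, H, J, M, N, P, Q} — 12 commits.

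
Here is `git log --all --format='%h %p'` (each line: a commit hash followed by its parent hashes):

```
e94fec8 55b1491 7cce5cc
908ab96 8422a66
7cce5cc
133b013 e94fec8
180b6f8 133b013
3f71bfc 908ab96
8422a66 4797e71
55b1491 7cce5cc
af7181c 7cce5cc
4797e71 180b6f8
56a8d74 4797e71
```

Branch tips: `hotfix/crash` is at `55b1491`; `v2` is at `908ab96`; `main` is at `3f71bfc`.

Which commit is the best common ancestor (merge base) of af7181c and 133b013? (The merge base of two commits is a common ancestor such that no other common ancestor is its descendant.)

7cce5cc

Ancestors of af7181c: {7cce5cc, af7181c}.
Ancestors of 133b013: {133b013, 55b1491, 7cce5cc, e94fec8}.
Common ancestors: {7cce5cc}.
The only common ancestor is 7cce5cc, so it is the merge base.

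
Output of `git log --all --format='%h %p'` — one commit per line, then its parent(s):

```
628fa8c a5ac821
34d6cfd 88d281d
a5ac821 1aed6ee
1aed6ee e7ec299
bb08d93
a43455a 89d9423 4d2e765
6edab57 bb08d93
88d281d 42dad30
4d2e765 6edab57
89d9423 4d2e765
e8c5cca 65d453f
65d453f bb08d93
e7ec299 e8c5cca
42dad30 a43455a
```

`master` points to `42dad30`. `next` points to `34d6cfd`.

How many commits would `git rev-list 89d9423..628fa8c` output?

6

Reachable from 628fa8c: {1aed6ee, 628fa8c, 65d453f, a5ac821, bb08d93, e7ec299, e8c5cca}.
Reachable from 89d9423: {4d2e765, 6edab57, 89d9423, bb08d93}.
In 628fa8c's history but not 89d9423's: {1aed6ee, 628fa8c, 65d453f, a5ac821, e7ec299, e8c5cca} — 6 commits.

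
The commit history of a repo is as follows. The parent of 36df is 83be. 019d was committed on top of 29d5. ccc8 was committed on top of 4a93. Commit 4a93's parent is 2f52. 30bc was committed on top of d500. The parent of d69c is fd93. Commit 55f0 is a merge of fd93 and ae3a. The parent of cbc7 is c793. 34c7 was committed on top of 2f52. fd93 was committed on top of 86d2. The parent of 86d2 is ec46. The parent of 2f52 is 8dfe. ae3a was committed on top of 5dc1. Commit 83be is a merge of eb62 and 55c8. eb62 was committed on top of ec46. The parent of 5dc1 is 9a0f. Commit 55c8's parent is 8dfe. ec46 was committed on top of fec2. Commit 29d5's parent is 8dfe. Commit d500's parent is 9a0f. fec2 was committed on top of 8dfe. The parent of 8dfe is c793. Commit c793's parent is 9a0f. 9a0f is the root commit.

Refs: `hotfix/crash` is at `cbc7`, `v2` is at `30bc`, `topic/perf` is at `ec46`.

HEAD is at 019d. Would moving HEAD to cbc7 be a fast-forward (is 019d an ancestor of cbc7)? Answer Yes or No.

A fast-forward from 019d to cbc7 is possible iff 019d is an ancestor of cbc7.
Ancestors of cbc7: {9a0f, c793, cbc7}.
019d is not among them, so fast-forward is not possible.

No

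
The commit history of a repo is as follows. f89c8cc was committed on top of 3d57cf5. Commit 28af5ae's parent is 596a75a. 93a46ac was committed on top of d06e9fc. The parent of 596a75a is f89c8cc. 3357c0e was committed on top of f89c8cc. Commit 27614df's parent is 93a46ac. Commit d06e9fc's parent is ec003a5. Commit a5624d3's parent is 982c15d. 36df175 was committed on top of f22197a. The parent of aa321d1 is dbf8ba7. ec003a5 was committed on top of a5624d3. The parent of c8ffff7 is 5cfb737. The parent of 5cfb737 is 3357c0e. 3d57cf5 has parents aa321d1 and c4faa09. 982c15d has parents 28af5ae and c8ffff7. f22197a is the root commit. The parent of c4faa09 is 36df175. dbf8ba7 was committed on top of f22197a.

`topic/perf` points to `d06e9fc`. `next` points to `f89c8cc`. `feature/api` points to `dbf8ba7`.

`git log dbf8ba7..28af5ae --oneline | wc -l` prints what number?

7

Reachable from 28af5ae: {28af5ae, 36df175, 3d57cf5, 596a75a, aa321d1, c4faa09, dbf8ba7, f22197a, f89c8cc}.
Reachable from dbf8ba7: {dbf8ba7, f22197a}.
In 28af5ae's history but not dbf8ba7's: {28af5ae, 36df175, 3d57cf5, 596a75a, aa321d1, c4faa09, f89c8cc} — 7 commits.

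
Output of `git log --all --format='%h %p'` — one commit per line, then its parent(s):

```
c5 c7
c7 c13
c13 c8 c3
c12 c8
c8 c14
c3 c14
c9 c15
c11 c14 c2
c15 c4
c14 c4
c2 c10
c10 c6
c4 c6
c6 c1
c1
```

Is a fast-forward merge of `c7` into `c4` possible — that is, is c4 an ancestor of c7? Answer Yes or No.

Yes

A fast-forward from c4 to c7 is possible iff c4 is an ancestor of c7.
Ancestors of c7: {c1, c13, c14, c3, c4, c6, c7, c8}.
c4 is among them, so fast-forward is possible.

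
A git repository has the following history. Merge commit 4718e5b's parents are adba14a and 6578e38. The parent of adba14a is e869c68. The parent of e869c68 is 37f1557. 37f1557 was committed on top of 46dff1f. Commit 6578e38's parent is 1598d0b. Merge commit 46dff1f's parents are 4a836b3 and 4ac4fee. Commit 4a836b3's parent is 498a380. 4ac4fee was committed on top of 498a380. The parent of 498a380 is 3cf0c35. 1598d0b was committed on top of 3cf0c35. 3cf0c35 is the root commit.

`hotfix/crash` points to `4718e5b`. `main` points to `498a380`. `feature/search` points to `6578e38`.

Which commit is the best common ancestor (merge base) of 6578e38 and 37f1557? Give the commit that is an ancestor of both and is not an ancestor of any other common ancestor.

Ancestors of 6578e38: {1598d0b, 3cf0c35, 6578e38}.
Ancestors of 37f1557: {37f1557, 3cf0c35, 46dff1f, 498a380, 4a836b3, 4ac4fee}.
Common ancestors: {3cf0c35}.
The only common ancestor is 3cf0c35, so it is the merge base.

3cf0c35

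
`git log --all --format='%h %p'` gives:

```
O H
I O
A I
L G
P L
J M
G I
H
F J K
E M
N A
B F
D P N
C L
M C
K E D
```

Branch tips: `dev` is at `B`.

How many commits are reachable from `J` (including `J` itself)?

Walking parent pointers from J: reachable set = {C, G, H, I, J, L, M, O}.
That is 8 commits.

8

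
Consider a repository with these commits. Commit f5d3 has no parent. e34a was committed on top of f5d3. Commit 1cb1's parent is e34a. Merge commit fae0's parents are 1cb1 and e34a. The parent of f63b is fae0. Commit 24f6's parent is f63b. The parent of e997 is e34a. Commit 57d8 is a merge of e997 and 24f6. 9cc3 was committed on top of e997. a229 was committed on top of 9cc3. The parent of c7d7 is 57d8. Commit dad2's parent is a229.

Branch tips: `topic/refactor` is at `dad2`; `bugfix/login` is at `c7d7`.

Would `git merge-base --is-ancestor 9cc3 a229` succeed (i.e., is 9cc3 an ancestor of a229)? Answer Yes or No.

Yes

Ancestors of a229 (commits reachable by following parents): {9cc3, a229, e34a, e997, f5d3}.
9cc3 is in that set, so it is an ancestor of a229.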